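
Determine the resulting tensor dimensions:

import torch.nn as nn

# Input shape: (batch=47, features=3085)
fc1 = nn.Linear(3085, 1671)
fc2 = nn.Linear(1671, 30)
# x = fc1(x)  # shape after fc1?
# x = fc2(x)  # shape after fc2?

Input shape: (47, 3085)
  -> after fc1: (47, 1671)
Output shape: (47, 30)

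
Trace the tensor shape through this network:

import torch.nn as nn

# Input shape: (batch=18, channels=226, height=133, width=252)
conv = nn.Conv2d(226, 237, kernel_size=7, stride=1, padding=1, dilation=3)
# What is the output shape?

Input shape: (18, 226, 133, 252)
Output shape: (18, 237, 117, 236)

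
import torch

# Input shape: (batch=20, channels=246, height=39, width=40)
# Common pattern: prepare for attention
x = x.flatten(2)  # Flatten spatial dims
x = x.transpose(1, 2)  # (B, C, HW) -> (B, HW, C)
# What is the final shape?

Input shape: (20, 246, 39, 40)
  -> after flatten(2): (20, 246, 1560)
Output shape: (20, 1560, 246)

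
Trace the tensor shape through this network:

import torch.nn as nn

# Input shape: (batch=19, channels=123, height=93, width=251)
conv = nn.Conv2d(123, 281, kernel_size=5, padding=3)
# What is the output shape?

Input shape: (19, 123, 93, 251)
Output shape: (19, 281, 95, 253)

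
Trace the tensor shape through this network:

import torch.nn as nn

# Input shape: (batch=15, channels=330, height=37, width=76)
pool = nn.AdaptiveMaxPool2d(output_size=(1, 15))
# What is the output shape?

Input shape: (15, 330, 37, 76)
Output shape: (15, 330, 1, 15)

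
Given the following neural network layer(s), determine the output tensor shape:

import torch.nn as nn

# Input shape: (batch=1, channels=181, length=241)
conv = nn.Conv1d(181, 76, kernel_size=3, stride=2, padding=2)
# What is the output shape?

Input shape: (1, 181, 241)
Output shape: (1, 76, 122)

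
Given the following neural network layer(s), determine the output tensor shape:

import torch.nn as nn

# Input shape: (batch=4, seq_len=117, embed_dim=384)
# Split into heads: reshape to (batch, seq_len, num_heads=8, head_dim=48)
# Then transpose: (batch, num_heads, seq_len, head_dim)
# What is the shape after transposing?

Input shape: (4, 117, 384)
  -> after reshape: (4, 117, 8, 48)
Output shape: (4, 8, 117, 48)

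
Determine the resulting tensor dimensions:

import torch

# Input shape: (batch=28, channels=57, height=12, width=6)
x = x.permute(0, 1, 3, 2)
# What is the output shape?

Input shape: (28, 57, 12, 6)
Output shape: (28, 57, 6, 12)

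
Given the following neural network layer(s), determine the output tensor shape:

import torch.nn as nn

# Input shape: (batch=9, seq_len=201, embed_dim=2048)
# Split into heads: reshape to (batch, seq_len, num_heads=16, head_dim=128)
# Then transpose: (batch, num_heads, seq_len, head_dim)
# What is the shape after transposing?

Input shape: (9, 201, 2048)
  -> after reshape: (9, 201, 16, 128)
Output shape: (9, 16, 201, 128)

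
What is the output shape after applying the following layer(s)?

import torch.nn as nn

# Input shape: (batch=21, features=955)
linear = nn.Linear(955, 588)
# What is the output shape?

Input shape: (21, 955)
Output shape: (21, 588)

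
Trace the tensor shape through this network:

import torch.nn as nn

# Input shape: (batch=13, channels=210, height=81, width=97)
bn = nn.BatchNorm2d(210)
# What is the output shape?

Input shape: (13, 210, 81, 97)
Output shape: (13, 210, 81, 97)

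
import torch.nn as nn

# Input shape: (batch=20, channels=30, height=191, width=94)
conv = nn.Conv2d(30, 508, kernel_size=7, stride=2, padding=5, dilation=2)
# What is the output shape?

Input shape: (20, 30, 191, 94)
Output shape: (20, 508, 95, 46)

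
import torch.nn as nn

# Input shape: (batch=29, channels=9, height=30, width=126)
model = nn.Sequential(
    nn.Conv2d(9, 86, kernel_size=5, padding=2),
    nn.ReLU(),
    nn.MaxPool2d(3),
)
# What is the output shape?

Input shape: (29, 9, 30, 126)
  -> after Conv2d: (29, 86, 30, 126)
  -> after ReLU: (29, 86, 30, 126)
Output shape: (29, 86, 10, 42)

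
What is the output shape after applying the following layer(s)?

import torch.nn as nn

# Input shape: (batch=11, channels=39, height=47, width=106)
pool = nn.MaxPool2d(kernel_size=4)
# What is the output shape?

Input shape: (11, 39, 47, 106)
Output shape: (11, 39, 11, 26)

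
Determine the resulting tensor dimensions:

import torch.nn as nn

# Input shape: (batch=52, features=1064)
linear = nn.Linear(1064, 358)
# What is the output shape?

Input shape: (52, 1064)
Output shape: (52, 358)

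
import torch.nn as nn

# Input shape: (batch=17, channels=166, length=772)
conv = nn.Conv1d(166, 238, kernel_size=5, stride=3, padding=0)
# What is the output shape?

Input shape: (17, 166, 772)
Output shape: (17, 238, 256)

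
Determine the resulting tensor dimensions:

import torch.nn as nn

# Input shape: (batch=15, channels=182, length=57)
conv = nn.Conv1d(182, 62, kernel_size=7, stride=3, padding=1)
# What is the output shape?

Input shape: (15, 182, 57)
Output shape: (15, 62, 18)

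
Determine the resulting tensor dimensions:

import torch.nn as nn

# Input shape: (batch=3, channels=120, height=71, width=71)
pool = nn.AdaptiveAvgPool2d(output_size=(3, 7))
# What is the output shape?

Input shape: (3, 120, 71, 71)
Output shape: (3, 120, 3, 7)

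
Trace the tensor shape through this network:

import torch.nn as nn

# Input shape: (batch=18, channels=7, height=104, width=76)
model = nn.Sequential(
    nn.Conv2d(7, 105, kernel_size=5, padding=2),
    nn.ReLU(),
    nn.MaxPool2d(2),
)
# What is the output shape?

Input shape: (18, 7, 104, 76)
  -> after Conv2d: (18, 105, 104, 76)
  -> after ReLU: (18, 105, 104, 76)
Output shape: (18, 105, 52, 38)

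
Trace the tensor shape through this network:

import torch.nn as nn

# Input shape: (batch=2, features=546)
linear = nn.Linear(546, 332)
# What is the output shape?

Input shape: (2, 546)
Output shape: (2, 332)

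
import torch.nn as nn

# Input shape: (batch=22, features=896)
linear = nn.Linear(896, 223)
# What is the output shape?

Input shape: (22, 896)
Output shape: (22, 223)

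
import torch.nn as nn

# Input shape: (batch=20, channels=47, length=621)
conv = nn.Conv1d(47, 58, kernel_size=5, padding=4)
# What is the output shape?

Input shape: (20, 47, 621)
Output shape: (20, 58, 625)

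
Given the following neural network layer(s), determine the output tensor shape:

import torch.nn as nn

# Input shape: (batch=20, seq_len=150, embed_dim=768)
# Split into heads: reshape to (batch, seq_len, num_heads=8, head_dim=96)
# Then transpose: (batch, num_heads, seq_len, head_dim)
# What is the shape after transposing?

Input shape: (20, 150, 768)
  -> after reshape: (20, 150, 8, 96)
Output shape: (20, 8, 150, 96)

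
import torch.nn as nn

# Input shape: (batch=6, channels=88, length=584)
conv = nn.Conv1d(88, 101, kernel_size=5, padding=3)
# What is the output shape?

Input shape: (6, 88, 584)
Output shape: (6, 101, 586)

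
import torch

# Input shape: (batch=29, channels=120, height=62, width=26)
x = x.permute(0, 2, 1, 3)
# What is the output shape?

Input shape: (29, 120, 62, 26)
Output shape: (29, 62, 120, 26)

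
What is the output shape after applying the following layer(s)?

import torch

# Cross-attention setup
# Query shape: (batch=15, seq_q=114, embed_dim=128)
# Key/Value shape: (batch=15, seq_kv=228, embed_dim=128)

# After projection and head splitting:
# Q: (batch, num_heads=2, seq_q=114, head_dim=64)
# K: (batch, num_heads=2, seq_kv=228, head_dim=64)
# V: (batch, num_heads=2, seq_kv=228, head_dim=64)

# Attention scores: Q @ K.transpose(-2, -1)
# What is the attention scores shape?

Input shape: (15, 114, 128)
Output shape: (15, 2, 114, 228)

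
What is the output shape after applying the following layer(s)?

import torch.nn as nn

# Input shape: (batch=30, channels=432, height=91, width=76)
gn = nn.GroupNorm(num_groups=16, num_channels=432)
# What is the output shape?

Input shape: (30, 432, 91, 76)
Output shape: (30, 432, 91, 76)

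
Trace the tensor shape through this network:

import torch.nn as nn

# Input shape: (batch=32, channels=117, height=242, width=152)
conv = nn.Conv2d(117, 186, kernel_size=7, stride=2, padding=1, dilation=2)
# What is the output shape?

Input shape: (32, 117, 242, 152)
Output shape: (32, 186, 116, 71)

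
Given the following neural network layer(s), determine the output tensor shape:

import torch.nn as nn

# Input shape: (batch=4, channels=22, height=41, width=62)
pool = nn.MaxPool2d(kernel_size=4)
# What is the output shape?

Input shape: (4, 22, 41, 62)
Output shape: (4, 22, 10, 15)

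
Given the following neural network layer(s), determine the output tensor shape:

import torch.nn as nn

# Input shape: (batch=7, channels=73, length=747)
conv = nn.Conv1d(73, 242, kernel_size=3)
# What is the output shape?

Input shape: (7, 73, 747)
Output shape: (7, 242, 745)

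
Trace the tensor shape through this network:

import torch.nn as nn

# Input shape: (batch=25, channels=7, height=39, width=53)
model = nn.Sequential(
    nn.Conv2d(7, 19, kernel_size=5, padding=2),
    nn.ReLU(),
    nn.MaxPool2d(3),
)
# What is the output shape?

Input shape: (25, 7, 39, 53)
  -> after Conv2d: (25, 19, 39, 53)
  -> after ReLU: (25, 19, 39, 53)
Output shape: (25, 19, 13, 17)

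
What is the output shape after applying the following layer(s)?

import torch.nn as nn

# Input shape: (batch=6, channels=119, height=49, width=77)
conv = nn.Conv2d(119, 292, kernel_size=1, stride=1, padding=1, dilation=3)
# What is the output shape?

Input shape: (6, 119, 49, 77)
Output shape: (6, 292, 51, 79)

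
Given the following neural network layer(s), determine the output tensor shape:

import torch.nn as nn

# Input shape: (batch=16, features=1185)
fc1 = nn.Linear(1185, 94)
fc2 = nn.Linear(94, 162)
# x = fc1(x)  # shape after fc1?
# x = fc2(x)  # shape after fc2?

Input shape: (16, 1185)
  -> after fc1: (16, 94)
Output shape: (16, 162)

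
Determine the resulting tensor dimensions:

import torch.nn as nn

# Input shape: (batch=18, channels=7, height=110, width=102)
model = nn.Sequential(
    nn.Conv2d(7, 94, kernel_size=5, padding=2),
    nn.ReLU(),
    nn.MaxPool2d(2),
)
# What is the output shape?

Input shape: (18, 7, 110, 102)
  -> after Conv2d: (18, 94, 110, 102)
  -> after ReLU: (18, 94, 110, 102)
Output shape: (18, 94, 55, 51)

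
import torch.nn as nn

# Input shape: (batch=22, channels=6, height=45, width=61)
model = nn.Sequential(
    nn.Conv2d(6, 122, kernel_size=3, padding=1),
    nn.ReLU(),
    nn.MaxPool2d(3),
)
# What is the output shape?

Input shape: (22, 6, 45, 61)
  -> after Conv2d: (22, 122, 45, 61)
  -> after ReLU: (22, 122, 45, 61)
Output shape: (22, 122, 15, 20)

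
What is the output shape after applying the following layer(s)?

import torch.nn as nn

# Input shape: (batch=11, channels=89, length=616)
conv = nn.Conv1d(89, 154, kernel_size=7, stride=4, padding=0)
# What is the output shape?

Input shape: (11, 89, 616)
Output shape: (11, 154, 153)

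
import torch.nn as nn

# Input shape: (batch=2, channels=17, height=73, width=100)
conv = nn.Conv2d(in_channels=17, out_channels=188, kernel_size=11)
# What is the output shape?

Input shape: (2, 17, 73, 100)
Output shape: (2, 188, 63, 90)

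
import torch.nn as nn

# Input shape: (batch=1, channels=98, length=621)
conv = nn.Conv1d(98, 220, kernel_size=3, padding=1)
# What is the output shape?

Input shape: (1, 98, 621)
Output shape: (1, 220, 621)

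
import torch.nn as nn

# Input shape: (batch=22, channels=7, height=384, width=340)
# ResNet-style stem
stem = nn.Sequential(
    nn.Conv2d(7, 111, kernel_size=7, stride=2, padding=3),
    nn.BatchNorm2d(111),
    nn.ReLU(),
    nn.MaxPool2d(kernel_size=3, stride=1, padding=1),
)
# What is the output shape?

Input shape: (22, 7, 384, 340)
  -> after Conv2d 7x7 stride=2: (22, 111, 192, 170)
Output shape: (22, 111, 192, 170)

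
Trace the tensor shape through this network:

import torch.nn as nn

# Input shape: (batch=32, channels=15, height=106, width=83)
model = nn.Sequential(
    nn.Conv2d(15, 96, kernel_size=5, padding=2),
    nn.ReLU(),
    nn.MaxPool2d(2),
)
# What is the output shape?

Input shape: (32, 15, 106, 83)
  -> after Conv2d: (32, 96, 106, 83)
  -> after ReLU: (32, 96, 106, 83)
Output shape: (32, 96, 53, 41)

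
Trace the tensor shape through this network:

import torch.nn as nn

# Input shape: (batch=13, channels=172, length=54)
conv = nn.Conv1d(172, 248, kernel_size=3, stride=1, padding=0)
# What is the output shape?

Input shape: (13, 172, 54)
Output shape: (13, 248, 52)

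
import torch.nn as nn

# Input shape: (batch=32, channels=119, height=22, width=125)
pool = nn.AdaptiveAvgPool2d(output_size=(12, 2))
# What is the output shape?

Input shape: (32, 119, 22, 125)
Output shape: (32, 119, 12, 2)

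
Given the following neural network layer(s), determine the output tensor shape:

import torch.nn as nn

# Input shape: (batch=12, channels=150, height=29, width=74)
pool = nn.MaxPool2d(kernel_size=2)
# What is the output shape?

Input shape: (12, 150, 29, 74)
Output shape: (12, 150, 14, 37)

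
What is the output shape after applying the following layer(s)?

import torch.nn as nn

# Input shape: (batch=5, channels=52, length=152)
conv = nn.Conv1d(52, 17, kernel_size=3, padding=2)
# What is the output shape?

Input shape: (5, 52, 152)
Output shape: (5, 17, 154)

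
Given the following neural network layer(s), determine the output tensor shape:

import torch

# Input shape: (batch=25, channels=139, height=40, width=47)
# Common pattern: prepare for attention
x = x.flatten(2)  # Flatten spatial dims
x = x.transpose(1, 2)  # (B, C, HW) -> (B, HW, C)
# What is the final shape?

Input shape: (25, 139, 40, 47)
  -> after flatten(2): (25, 139, 1880)
Output shape: (25, 1880, 139)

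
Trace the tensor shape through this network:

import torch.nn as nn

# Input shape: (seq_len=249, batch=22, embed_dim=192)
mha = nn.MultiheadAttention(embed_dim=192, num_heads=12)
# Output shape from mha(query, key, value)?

Input shape: (249, 22, 192)
Output shape: (249, 22, 192)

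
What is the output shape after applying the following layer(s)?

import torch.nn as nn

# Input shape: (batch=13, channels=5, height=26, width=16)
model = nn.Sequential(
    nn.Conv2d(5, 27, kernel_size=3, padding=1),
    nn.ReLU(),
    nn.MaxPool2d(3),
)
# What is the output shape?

Input shape: (13, 5, 26, 16)
  -> after Conv2d: (13, 27, 26, 16)
  -> after ReLU: (13, 27, 26, 16)
Output shape: (13, 27, 8, 5)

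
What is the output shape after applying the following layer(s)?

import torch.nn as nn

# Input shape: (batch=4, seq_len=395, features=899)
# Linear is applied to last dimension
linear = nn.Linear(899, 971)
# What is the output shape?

Input shape: (4, 395, 899)
Output shape: (4, 395, 971)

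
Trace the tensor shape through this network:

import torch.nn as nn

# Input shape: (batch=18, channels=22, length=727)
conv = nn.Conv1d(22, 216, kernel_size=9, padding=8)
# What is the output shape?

Input shape: (18, 22, 727)
Output shape: (18, 216, 735)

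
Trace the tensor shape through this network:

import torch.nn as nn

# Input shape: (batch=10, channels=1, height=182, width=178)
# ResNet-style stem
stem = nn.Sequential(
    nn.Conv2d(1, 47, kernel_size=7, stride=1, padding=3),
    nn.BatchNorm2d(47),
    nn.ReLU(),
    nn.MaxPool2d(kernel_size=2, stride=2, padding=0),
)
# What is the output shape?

Input shape: (10, 1, 182, 178)
  -> after Conv2d 7x7 stride=1: (10, 47, 182, 178)
Output shape: (10, 47, 91, 89)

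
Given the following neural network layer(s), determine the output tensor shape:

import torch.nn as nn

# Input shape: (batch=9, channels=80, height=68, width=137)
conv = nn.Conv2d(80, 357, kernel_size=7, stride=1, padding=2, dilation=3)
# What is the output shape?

Input shape: (9, 80, 68, 137)
Output shape: (9, 357, 54, 123)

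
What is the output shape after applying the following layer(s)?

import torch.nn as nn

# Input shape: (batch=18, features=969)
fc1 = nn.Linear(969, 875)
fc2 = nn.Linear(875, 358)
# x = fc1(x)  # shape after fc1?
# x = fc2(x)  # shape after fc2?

Input shape: (18, 969)
  -> after fc1: (18, 875)
Output shape: (18, 358)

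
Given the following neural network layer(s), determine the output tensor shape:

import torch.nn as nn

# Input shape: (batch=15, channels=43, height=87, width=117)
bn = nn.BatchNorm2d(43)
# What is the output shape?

Input shape: (15, 43, 87, 117)
Output shape: (15, 43, 87, 117)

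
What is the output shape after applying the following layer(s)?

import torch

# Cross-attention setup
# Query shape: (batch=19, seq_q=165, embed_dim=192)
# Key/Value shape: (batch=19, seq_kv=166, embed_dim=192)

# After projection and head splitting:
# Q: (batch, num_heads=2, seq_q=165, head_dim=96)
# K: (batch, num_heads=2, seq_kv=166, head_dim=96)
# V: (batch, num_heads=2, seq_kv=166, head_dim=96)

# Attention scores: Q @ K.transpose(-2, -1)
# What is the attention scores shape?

Input shape: (19, 165, 192)
Output shape: (19, 2, 165, 166)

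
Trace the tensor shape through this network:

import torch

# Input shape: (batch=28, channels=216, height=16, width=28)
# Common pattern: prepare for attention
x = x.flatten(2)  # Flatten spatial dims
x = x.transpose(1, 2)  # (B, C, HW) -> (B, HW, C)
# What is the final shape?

Input shape: (28, 216, 16, 28)
  -> after flatten(2): (28, 216, 448)
Output shape: (28, 448, 216)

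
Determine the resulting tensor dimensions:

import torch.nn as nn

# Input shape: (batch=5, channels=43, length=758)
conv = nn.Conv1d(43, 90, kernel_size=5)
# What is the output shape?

Input shape: (5, 43, 758)
Output shape: (5, 90, 754)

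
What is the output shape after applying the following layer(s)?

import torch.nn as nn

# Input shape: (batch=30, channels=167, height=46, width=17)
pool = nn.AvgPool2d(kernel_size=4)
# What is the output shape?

Input shape: (30, 167, 46, 17)
Output shape: (30, 167, 11, 4)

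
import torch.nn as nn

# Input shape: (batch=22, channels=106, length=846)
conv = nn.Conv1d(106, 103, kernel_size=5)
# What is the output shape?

Input shape: (22, 106, 846)
Output shape: (22, 103, 842)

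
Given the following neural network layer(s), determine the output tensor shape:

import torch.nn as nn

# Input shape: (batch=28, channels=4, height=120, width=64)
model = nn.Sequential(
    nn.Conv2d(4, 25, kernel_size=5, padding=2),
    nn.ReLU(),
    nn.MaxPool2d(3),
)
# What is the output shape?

Input shape: (28, 4, 120, 64)
  -> after Conv2d: (28, 25, 120, 64)
  -> after ReLU: (28, 25, 120, 64)
Output shape: (28, 25, 40, 21)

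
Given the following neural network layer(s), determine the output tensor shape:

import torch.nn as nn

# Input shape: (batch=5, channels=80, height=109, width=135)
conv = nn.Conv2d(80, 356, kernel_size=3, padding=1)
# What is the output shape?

Input shape: (5, 80, 109, 135)
Output shape: (5, 356, 109, 135)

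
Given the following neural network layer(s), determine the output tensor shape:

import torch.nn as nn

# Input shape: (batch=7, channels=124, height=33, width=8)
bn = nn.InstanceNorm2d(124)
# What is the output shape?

Input shape: (7, 124, 33, 8)
Output shape: (7, 124, 33, 8)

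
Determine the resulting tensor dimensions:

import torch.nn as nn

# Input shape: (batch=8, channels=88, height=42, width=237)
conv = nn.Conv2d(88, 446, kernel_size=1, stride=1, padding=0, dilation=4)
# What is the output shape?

Input shape: (8, 88, 42, 237)
Output shape: (8, 446, 42, 237)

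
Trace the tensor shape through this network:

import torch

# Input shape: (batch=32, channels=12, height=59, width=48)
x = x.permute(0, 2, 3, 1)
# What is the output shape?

Input shape: (32, 12, 59, 48)
Output shape: (32, 59, 48, 12)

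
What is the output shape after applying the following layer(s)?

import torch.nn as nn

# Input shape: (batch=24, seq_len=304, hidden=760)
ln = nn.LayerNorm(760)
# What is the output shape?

Input shape: (24, 304, 760)
Output shape: (24, 304, 760)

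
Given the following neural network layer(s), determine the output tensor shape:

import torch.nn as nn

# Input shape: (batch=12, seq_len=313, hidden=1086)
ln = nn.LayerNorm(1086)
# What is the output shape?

Input shape: (12, 313, 1086)
Output shape: (12, 313, 1086)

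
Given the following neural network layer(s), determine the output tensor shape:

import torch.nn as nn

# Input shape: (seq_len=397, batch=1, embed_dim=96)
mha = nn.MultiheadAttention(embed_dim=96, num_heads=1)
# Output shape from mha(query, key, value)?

Input shape: (397, 1, 96)
Output shape: (397, 1, 96)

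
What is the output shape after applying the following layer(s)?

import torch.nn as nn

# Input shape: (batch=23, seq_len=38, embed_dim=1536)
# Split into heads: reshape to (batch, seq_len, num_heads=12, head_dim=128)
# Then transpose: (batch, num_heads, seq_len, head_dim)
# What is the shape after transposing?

Input shape: (23, 38, 1536)
  -> after reshape: (23, 38, 12, 128)
Output shape: (23, 12, 38, 128)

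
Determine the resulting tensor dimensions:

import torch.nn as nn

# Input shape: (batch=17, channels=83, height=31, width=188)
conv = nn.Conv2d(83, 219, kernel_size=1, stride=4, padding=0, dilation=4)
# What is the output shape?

Input shape: (17, 83, 31, 188)
Output shape: (17, 219, 8, 47)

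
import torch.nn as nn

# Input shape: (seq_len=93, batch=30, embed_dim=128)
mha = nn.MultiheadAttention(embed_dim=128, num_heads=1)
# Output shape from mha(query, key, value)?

Input shape: (93, 30, 128)
Output shape: (93, 30, 128)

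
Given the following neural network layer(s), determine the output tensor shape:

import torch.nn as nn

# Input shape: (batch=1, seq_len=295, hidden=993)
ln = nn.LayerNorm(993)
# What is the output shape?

Input shape: (1, 295, 993)
Output shape: (1, 295, 993)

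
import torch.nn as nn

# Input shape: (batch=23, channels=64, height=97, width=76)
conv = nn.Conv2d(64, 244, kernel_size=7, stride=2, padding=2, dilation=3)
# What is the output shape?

Input shape: (23, 64, 97, 76)
Output shape: (23, 244, 42, 31)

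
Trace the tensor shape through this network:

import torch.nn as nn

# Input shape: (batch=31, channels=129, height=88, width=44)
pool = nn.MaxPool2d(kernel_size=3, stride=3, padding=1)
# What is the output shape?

Input shape: (31, 129, 88, 44)
Output shape: (31, 129, 30, 15)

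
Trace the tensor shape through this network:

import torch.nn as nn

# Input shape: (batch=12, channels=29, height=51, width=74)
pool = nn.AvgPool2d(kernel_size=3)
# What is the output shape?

Input shape: (12, 29, 51, 74)
Output shape: (12, 29, 17, 24)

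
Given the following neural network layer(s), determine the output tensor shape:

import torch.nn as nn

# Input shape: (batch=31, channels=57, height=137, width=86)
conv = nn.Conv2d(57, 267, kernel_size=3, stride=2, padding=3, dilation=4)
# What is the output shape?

Input shape: (31, 57, 137, 86)
Output shape: (31, 267, 68, 42)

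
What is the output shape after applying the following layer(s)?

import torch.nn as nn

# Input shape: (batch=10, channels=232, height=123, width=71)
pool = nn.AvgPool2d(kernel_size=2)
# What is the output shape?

Input shape: (10, 232, 123, 71)
Output shape: (10, 232, 61, 35)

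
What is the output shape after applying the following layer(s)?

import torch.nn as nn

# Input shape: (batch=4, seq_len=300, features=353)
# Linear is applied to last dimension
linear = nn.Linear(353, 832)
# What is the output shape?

Input shape: (4, 300, 353)
Output shape: (4, 300, 832)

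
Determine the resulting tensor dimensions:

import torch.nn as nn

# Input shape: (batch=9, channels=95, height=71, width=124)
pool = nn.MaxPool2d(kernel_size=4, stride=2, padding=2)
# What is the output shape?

Input shape: (9, 95, 71, 124)
Output shape: (9, 95, 36, 63)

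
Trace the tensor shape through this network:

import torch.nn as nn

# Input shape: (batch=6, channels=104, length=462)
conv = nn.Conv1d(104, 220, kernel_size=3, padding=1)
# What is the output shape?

Input shape: (6, 104, 462)
Output shape: (6, 220, 462)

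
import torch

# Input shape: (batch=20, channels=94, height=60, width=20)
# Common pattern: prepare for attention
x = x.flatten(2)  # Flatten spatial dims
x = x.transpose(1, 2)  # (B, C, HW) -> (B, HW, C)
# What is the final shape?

Input shape: (20, 94, 60, 20)
  -> after flatten(2): (20, 94, 1200)
Output shape: (20, 1200, 94)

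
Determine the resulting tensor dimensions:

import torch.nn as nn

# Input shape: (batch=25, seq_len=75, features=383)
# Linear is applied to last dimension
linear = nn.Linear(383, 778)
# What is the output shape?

Input shape: (25, 75, 383)
Output shape: (25, 75, 778)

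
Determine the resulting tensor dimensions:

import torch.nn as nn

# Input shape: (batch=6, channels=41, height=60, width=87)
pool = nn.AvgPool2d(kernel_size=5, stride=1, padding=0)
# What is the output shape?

Input shape: (6, 41, 60, 87)
Output shape: (6, 41, 56, 83)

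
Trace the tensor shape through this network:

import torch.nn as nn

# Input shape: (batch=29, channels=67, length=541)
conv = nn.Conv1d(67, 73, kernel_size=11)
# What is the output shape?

Input shape: (29, 67, 541)
Output shape: (29, 73, 531)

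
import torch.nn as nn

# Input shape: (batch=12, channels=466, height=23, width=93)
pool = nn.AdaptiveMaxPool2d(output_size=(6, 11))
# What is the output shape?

Input shape: (12, 466, 23, 93)
Output shape: (12, 466, 6, 11)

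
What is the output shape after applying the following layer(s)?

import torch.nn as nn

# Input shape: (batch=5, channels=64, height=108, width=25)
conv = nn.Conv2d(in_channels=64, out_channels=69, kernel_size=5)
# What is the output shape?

Input shape: (5, 64, 108, 25)
Output shape: (5, 69, 104, 21)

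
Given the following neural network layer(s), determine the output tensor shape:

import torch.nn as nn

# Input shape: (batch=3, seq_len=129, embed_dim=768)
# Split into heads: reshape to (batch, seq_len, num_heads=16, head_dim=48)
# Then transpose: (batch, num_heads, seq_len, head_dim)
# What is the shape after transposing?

Input shape: (3, 129, 768)
  -> after reshape: (3, 129, 16, 48)
Output shape: (3, 16, 129, 48)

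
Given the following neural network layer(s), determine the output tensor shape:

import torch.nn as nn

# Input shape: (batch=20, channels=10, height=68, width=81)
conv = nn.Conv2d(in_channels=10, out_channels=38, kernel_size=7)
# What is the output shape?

Input shape: (20, 10, 68, 81)
Output shape: (20, 38, 62, 75)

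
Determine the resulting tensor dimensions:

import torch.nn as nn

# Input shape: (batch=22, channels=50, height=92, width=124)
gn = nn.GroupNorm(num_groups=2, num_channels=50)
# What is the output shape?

Input shape: (22, 50, 92, 124)
Output shape: (22, 50, 92, 124)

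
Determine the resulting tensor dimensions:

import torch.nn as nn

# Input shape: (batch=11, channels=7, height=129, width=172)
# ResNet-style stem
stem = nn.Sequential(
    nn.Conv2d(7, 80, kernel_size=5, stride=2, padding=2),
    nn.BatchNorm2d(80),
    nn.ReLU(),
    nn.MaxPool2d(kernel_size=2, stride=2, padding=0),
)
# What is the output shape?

Input shape: (11, 7, 129, 172)
  -> after Conv2d 5x5 stride=2: (11, 80, 65, 86)
Output shape: (11, 80, 32, 43)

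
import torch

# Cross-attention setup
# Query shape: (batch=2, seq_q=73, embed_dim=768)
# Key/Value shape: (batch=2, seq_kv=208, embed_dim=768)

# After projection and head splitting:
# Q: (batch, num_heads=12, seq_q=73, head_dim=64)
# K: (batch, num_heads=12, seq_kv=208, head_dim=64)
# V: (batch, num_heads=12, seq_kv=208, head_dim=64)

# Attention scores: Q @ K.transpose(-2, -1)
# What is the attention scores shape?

Input shape: (2, 73, 768)
Output shape: (2, 12, 73, 208)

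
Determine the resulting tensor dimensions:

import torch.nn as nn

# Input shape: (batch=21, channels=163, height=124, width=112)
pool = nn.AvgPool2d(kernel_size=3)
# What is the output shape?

Input shape: (21, 163, 124, 112)
Output shape: (21, 163, 41, 37)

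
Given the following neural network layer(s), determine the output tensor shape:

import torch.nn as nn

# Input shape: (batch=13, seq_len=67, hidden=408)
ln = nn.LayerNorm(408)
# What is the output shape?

Input shape: (13, 67, 408)
Output shape: (13, 67, 408)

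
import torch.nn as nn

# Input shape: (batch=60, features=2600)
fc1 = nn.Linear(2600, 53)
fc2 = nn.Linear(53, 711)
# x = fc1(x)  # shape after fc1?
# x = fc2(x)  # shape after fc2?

Input shape: (60, 2600)
  -> after fc1: (60, 53)
Output shape: (60, 711)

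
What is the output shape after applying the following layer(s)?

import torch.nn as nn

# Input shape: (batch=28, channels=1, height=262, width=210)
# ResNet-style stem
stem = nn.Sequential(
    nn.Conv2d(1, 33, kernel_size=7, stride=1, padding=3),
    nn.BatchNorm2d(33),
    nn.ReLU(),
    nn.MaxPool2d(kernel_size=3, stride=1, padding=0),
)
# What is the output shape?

Input shape: (28, 1, 262, 210)
  -> after Conv2d 7x7 stride=1: (28, 33, 262, 210)
Output shape: (28, 33, 260, 208)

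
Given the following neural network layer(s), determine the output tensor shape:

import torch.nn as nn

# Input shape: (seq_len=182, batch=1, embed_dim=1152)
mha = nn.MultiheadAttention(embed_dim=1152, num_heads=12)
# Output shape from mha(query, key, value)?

Input shape: (182, 1, 1152)
Output shape: (182, 1, 1152)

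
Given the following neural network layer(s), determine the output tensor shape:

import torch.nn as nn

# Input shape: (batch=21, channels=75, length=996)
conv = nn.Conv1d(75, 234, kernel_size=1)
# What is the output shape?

Input shape: (21, 75, 996)
Output shape: (21, 234, 996)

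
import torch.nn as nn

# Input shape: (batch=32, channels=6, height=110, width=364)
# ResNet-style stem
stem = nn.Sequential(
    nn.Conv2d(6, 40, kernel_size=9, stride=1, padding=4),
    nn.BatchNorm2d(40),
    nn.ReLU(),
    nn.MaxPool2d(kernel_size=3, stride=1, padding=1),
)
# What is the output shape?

Input shape: (32, 6, 110, 364)
  -> after Conv2d 9x9 stride=1: (32, 40, 110, 364)
Output shape: (32, 40, 110, 364)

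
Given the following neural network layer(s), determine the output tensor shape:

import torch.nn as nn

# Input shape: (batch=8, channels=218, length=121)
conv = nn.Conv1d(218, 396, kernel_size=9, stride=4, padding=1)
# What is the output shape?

Input shape: (8, 218, 121)
Output shape: (8, 396, 29)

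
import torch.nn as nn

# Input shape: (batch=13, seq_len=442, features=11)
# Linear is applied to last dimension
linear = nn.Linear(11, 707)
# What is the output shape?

Input shape: (13, 442, 11)
Output shape: (13, 442, 707)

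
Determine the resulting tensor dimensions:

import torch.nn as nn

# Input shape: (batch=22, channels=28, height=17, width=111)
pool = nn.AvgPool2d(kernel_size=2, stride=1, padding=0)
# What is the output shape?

Input shape: (22, 28, 17, 111)
Output shape: (22, 28, 16, 110)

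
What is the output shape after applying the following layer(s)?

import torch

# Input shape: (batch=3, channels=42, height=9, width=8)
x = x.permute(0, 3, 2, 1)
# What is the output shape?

Input shape: (3, 42, 9, 8)
Output shape: (3, 8, 9, 42)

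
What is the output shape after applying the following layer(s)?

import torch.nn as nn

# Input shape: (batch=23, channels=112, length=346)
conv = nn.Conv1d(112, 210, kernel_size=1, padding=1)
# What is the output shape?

Input shape: (23, 112, 346)
Output shape: (23, 210, 348)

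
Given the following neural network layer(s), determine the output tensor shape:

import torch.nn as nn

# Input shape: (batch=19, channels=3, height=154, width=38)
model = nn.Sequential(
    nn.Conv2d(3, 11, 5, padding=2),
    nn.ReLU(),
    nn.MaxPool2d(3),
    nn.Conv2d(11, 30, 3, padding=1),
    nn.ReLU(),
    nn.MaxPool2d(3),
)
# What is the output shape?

Input shape: (19, 3, 154, 38)
  -> after first Conv2d: (19, 11, 154, 38)
  -> after first MaxPool2d: (19, 11, 51, 12)
  -> after second Conv2d: (19, 30, 51, 12)
Output shape: (19, 30, 17, 4)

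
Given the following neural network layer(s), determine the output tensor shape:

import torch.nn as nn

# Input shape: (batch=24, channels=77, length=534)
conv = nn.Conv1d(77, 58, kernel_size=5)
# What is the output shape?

Input shape: (24, 77, 534)
Output shape: (24, 58, 530)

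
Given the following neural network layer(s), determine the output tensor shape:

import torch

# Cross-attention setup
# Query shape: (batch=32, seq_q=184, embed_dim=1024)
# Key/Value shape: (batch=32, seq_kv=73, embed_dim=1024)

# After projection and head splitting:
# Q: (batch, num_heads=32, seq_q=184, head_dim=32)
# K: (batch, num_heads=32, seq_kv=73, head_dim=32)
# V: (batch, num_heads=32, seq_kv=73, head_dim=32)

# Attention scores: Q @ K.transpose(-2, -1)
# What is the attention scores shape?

Input shape: (32, 184, 1024)
Output shape: (32, 32, 184, 73)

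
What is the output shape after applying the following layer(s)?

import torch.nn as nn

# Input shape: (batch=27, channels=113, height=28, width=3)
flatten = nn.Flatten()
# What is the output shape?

Input shape: (27, 113, 28, 3)
Output shape: (27, 9492)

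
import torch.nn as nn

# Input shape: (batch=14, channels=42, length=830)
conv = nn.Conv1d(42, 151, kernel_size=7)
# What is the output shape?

Input shape: (14, 42, 830)
Output shape: (14, 151, 824)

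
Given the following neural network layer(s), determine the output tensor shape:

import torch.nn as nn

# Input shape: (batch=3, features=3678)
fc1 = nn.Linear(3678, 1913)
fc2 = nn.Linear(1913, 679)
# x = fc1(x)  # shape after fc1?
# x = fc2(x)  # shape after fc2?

Input shape: (3, 3678)
  -> after fc1: (3, 1913)
Output shape: (3, 679)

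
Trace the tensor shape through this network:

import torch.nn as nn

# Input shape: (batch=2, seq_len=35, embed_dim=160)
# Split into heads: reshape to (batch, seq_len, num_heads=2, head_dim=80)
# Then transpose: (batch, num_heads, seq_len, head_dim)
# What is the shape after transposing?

Input shape: (2, 35, 160)
  -> after reshape: (2, 35, 2, 80)
Output shape: (2, 2, 35, 80)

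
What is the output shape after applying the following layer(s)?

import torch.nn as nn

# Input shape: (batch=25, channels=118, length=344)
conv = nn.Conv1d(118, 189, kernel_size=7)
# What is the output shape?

Input shape: (25, 118, 344)
Output shape: (25, 189, 338)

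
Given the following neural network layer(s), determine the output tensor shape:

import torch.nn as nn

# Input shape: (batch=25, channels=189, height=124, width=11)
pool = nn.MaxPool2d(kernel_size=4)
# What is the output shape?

Input shape: (25, 189, 124, 11)
Output shape: (25, 189, 31, 2)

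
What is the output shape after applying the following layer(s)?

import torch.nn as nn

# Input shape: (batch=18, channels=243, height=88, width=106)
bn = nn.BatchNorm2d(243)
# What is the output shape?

Input shape: (18, 243, 88, 106)
Output shape: (18, 243, 88, 106)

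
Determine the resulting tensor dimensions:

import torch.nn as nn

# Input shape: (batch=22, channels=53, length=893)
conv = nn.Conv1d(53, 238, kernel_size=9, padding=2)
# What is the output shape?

Input shape: (22, 53, 893)
Output shape: (22, 238, 889)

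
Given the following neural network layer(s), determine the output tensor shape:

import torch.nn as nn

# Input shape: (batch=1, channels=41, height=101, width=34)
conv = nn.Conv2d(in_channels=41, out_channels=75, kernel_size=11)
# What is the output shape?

Input shape: (1, 41, 101, 34)
Output shape: (1, 75, 91, 24)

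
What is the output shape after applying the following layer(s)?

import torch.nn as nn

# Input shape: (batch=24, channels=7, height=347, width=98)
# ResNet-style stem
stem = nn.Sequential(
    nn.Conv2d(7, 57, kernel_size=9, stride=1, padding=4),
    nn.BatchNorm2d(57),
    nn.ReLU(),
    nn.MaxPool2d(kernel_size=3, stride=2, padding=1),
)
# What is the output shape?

Input shape: (24, 7, 347, 98)
  -> after Conv2d 9x9 stride=1: (24, 57, 347, 98)
Output shape: (24, 57, 174, 49)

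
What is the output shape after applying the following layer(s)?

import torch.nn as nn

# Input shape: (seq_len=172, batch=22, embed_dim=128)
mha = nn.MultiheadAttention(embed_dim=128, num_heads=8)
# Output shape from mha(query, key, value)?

Input shape: (172, 22, 128)
Output shape: (172, 22, 128)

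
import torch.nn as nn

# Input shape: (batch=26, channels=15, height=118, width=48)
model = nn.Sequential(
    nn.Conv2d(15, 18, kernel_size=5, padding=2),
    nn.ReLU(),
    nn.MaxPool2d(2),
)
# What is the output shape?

Input shape: (26, 15, 118, 48)
  -> after Conv2d: (26, 18, 118, 48)
  -> after ReLU: (26, 18, 118, 48)
Output shape: (26, 18, 59, 24)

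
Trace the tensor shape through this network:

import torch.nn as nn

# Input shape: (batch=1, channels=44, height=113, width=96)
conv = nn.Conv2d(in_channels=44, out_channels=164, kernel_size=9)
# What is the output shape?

Input shape: (1, 44, 113, 96)
Output shape: (1, 164, 105, 88)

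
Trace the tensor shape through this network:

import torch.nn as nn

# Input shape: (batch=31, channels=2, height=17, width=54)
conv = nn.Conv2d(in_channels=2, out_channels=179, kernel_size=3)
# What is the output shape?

Input shape: (31, 2, 17, 54)
Output shape: (31, 179, 15, 52)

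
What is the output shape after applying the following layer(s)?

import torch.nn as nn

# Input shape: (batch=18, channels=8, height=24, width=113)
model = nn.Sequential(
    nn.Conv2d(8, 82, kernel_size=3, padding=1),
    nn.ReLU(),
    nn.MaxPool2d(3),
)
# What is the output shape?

Input shape: (18, 8, 24, 113)
  -> after Conv2d: (18, 82, 24, 113)
  -> after ReLU: (18, 82, 24, 113)
Output shape: (18, 82, 8, 37)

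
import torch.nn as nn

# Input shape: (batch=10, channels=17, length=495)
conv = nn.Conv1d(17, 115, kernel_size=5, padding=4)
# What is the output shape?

Input shape: (10, 17, 495)
Output shape: (10, 115, 499)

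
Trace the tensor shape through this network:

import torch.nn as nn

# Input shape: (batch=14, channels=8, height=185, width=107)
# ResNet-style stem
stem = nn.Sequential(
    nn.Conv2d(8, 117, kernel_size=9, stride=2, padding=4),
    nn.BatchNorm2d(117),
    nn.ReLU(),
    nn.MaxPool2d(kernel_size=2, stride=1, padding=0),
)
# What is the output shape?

Input shape: (14, 8, 185, 107)
  -> after Conv2d 9x9 stride=2: (14, 117, 93, 54)
Output shape: (14, 117, 92, 53)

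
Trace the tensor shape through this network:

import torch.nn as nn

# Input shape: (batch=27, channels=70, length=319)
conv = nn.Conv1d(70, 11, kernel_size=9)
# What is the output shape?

Input shape: (27, 70, 319)
Output shape: (27, 11, 311)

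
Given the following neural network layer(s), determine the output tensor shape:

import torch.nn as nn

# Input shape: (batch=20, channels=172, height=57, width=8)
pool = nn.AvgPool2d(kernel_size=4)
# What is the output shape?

Input shape: (20, 172, 57, 8)
Output shape: (20, 172, 14, 2)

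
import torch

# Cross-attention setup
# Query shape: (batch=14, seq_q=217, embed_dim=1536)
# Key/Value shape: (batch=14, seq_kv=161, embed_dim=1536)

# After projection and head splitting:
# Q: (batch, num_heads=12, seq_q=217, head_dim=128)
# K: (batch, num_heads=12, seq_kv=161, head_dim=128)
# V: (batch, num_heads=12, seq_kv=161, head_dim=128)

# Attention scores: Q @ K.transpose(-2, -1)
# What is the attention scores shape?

Input shape: (14, 217, 1536)
Output shape: (14, 12, 217, 161)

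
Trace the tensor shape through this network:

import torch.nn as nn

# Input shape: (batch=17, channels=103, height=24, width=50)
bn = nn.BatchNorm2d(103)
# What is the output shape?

Input shape: (17, 103, 24, 50)
Output shape: (17, 103, 24, 50)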